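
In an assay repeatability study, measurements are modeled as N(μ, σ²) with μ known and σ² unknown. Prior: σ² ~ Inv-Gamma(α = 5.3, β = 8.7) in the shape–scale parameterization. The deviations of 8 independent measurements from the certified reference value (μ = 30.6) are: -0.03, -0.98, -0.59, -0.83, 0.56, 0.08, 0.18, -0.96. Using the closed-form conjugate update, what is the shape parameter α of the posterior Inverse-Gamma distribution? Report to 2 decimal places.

With known mean μ and an Inverse-Gamma(α, β) prior on σ², the Normal likelihood is conjugate: posterior is Inv-Gamma(α + n/2, β + Σ(xᵢ−μ)²/2).
Σ(xᵢ−μ)² = (-0.03)² + (-0.98)² + (-0.59)² + (-0.83)² + (0.56)² + (0.08)² + (0.18)² + (-0.96)² = 3.2723.
Posterior: Inv-Gamma(5.3 + 8/2, 8.7 + 3.2723/2) = Inv-Gamma(9.30, 10.33615).
Posterior α = 9.30.

9.30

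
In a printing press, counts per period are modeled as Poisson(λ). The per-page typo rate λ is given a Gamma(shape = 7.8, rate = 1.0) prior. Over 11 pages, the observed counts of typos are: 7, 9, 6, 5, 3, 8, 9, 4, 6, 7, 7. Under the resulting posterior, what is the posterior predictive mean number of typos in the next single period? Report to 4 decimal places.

6.5667

With a Gamma(shape α, rate β) prior, the Poisson likelihood is conjugate: the posterior is Gamma(α + ΣXᵢ, β + n).
Sum of counts S = 71 over n = 11 pages.
Posterior: Gamma(α+S, β+n) = Gamma(7.8+71, 1.0+11) = Gamma(78.8, 12.0).
The predictive distribution for one future period is NegBinom with mean α/β = 6.5667.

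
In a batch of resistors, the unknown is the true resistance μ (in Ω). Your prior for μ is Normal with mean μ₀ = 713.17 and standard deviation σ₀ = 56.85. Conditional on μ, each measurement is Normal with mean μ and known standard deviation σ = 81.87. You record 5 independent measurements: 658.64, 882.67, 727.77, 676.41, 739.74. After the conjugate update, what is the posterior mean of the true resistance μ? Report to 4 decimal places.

For Normal data with known variance σ², a Normal(μ₀, σ₀²) prior on μ is conjugate. Posterior precision = 1/σ₀² + n/σ²; posterior mean is the precision-weighted average of μ₀ and x̄.
Σxᵢ = 658.64 + 882.67 + 727.77 + 676.41 + 739.74 = 3685.23, so n·x̄ = 3685.23.
σ₀² = 56.85² = 3231.9225, σ² = 81.87² = 6702.6969; σ² + n·σ₀² = 6702.6969 + 5·3231.9225 = 22862.3094.
Posterior mean = (μ₀/σ₀² + n·x̄/σ²)/(1/σ₀² + n/σ²) = (σ²·μ₀ + σ₀²·n·x̄)/(σ² + n·σ₀²) = (6702.6969·713.17 + 3231.9225·3685.23)/22862.3094 = 16690540.102848/22862.3094 = 730.0461.

730.0461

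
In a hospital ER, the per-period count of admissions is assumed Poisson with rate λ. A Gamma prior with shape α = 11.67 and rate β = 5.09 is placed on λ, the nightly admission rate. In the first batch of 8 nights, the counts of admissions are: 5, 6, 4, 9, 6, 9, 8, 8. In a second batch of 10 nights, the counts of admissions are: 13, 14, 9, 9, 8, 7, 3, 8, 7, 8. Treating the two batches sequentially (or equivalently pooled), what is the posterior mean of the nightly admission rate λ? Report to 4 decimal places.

6.6120

With a Gamma(shape α, rate β) prior, the Poisson likelihood is conjugate: the posterior is Gamma(α + ΣXᵢ, β + n).
Batch 1: sum of counts S = 55 over n = 8 nights.
After batch 1: Gamma(α+S, β+n) = Gamma(11.67+55, 5.09+8) = Gamma(66.67, 13.09).
Batch 2: sum of counts S = 86 over n = 10 nights.
After batch 2: Gamma(α+S, β+n) = Gamma(66.67+86, 13.09+10) = Gamma(152.67, 23.09).
Posterior mean = α/β = 152.67/23.09 = 6.6120.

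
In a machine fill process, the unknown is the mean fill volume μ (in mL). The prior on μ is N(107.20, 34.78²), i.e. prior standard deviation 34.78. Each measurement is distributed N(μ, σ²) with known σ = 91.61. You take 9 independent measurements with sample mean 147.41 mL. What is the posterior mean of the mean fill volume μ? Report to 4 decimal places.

129.9063

For Normal data with known variance σ², a Normal(μ₀, σ₀²) prior on μ is conjugate. Posterior precision = 1/σ₀² + n/σ²; posterior mean is the precision-weighted average of μ₀ and x̄.
n·x̄ = 9·147.41 = 1326.69.
σ₀² = 34.78² = 1209.6484, σ² = 91.61² = 8392.3921; σ² + n·σ₀² = 8392.3921 + 9·1209.6484 = 19279.2277.
Posterior mean = (μ₀/σ₀² + n·x̄/σ²)/(1/σ₀² + n/σ²) = (σ²·μ₀ + σ₀²·n·x̄)/(σ² + n·σ₀²) = (8392.3921·107.20 + 1209.6484·1326.69)/19279.2277 = 2504492.868916/19279.2277 = 129.9063.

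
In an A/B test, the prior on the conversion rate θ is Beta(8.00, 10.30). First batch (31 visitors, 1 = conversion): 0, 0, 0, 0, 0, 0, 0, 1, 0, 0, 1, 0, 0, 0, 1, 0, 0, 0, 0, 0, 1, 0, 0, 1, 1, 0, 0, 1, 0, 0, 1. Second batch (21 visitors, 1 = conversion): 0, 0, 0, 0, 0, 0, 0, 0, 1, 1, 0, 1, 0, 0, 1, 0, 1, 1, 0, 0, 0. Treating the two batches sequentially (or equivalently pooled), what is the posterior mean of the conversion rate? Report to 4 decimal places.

The Beta prior is conjugate to a Binomial/Bernoulli likelihood; the update adds successes to α and failures to β.
After batch 1: Beta(8.00+8, 10.30+23) = Beta(16.00, 33.30).
After batch 2: Beta(16.00+6, 33.30+15) = Beta(22.00, 48.30).
Posterior mean = α/(α+β) = 22.00/70.30 = 0.3129.

0.3129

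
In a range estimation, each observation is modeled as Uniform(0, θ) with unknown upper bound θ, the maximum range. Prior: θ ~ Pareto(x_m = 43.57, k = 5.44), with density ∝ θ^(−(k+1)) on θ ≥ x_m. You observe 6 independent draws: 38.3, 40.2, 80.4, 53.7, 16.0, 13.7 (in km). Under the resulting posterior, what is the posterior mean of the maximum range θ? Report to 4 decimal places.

88.1011

A Pareto(scale x_m, shape k) prior on the upper bound θ of Uniform(0, θ) is conjugate: posterior is Pareto(max(x_m, max xᵢ), k + n).
Sample maximum = 80.4; prior scale x_m = 43.57 → posterior scale = max = 80.40.
Posterior shape = 5.44 + 6 = 11.44.
E[θ|data] = k·x_m/(k−1) = 11.44·80.40/10.44 = 88.1011.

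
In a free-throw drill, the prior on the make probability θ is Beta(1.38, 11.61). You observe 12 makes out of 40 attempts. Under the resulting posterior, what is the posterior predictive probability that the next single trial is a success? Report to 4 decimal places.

0.2525

The Beta prior is conjugate to a Binomial/Bernoulli likelihood; the update adds successes to α and failures to β.
Posterior: Beta(α+k, β+n−k) = Beta(1.38+12, 11.61+28) = Beta(13.38, 39.61).
For a single future Bernoulli trial, P(success | data) = α/(α+β) = 0.2525.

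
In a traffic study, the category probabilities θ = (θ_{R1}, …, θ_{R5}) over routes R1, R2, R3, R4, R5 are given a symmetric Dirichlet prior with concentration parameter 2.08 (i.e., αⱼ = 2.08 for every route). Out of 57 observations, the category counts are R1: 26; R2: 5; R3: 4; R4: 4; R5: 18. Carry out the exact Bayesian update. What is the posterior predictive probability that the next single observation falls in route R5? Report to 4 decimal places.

The Dirichlet prior is conjugate to the Multinomial likelihood: each posterior αⱼ = prior αⱼ + observed count nⱼ.
Posterior concentration: (28.08, 7.08, 6.08, 6.08, 20.08), total = 67.40.
P(next = R5 | data) = α_{R5}/Σα = 0.2979.

0.2979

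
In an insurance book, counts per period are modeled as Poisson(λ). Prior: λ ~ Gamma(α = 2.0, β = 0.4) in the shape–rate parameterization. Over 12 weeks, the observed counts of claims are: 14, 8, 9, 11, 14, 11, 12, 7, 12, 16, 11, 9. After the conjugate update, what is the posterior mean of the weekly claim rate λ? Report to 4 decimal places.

With a Gamma(shape α, rate β) prior, the Poisson likelihood is conjugate: the posterior is Gamma(α + ΣXᵢ, β + n).
Sum of counts S = 134 over n = 12 weeks.
Posterior: Gamma(α+S, β+n) = Gamma(2.0+134, 0.4+12) = Gamma(136.0, 12.4).
Posterior mean = α/β = 136.0/12.4 = 10.9677.

10.9677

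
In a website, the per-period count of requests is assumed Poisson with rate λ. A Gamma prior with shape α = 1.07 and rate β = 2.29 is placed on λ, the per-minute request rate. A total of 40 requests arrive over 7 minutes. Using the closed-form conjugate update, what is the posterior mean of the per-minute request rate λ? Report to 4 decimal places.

With a Gamma(shape α, rate β) prior, the Poisson likelihood is conjugate: the posterior is Gamma(α + ΣXᵢ, β + n).
Posterior: Gamma(α+S, β+n) = Gamma(1.07+40, 2.29+7) = Gamma(41.07, 9.29).
Posterior mean = α/β = 41.07/9.29 = 4.4209.

4.4209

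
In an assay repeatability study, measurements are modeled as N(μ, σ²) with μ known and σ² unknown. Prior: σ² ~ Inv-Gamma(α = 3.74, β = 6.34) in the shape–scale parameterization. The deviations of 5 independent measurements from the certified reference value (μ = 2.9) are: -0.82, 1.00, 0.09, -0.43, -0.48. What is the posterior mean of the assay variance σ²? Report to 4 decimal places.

1.4099

With known mean μ and an Inverse-Gamma(α, β) prior on σ², the Normal likelihood is conjugate: posterior is Inv-Gamma(α + n/2, β + Σ(xᵢ−μ)²/2).
Σ(xᵢ−μ)² = (-0.82)² + (1.00)² + (0.09)² + (-0.43)² + (-0.48)² = 2.0958.
Posterior: Inv-Gamma(3.74 + 5/2, 6.34 + 2.0958/2) = Inv-Gamma(6.24, 7.38790).
E[σ²|data] = β/(α−1) = 7.38790/5.24 = 1.4099.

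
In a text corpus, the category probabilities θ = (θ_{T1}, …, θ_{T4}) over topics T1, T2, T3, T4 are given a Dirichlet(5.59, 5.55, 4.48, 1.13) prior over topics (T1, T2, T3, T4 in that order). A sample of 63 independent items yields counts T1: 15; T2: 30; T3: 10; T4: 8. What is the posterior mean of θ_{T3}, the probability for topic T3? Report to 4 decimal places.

0.1816

The Dirichlet prior is conjugate to the Multinomial likelihood: each posterior αⱼ = prior αⱼ + observed count nⱼ.
Posterior concentration: (20.59, 35.55, 14.48, 9.13), total = 79.75.
E[θ_{T3}|data] = α_{T3}/Σα = 14.48/79.75 = 0.1816.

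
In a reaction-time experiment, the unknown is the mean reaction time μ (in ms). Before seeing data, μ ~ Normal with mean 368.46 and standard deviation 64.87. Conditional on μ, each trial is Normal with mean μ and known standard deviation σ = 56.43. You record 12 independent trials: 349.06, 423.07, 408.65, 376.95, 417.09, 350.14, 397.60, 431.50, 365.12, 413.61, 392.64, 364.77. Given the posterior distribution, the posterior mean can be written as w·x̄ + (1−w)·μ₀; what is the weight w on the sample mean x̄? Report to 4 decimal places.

For Normal data with known variance σ², a Normal(μ₀, σ₀²) prior on μ is conjugate. Posterior precision = 1/σ₀² + n/σ²; posterior mean is the precision-weighted average of μ₀ and x̄.
σ₀² = 64.87² = 4208.1169, σ² = 56.43² = 3184.3449. Prior precision 1/σ₀² = 1/4208.1169; data precision n/σ² = 12/3184.3449.
w = (n/σ²)/(1/σ₀² + n/σ²) = n·σ₀²/(σ² + n·σ₀²) = 12·4208.1169/(3184.3449 + 12·4208.1169) = 50497.4028/53681.7477 = 0.9407.

0.9407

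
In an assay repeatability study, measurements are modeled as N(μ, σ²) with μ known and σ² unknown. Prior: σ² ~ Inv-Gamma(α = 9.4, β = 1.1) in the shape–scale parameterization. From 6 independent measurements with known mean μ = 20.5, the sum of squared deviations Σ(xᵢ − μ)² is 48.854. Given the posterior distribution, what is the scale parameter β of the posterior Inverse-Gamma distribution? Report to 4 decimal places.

25.5270

With known mean μ and an Inverse-Gamma(α, β) prior on σ², the Normal likelihood is conjugate: posterior is Inv-Gamma(α + n/2, β + Σ(xᵢ−μ)²/2).
Posterior: Inv-Gamma(9.4 + 6/2, 1.1 + 48.854/2) = Inv-Gamma(12.40, 25.5270).
Posterior β = 25.5270.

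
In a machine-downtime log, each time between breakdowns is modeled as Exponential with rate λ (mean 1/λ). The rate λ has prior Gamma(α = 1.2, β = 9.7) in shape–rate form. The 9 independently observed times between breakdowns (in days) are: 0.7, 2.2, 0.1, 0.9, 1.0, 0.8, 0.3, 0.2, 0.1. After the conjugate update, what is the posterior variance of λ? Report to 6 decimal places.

0.039844

With a Gamma(shape α, rate β) prior on the exponential rate λ, the posterior after n observations with total T = Σxᵢ is Gamma(α+n, β+T).
Sum of observations T = 6.3 days; n = 9.
Posterior: Gamma(1.2+9, 9.7+6.3) = Gamma(10.2, 16.0).
Var = α/β² = 0.039844.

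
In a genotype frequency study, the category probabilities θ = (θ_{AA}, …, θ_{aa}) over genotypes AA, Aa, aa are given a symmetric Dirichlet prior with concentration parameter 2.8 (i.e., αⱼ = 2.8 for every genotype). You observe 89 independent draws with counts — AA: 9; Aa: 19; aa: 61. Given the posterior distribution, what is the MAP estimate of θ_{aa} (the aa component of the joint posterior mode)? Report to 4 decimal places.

The Dirichlet prior is conjugate to the Multinomial likelihood: each posterior αⱼ = prior αⱼ + observed count nⱼ.
Posterior concentration: (11.8, 21.8, 63.8), total = 97.4.
Joint mode component: (α_{aa}−1)/(Σα−K) = 62.8/94.4 = 0.6653.

0.6653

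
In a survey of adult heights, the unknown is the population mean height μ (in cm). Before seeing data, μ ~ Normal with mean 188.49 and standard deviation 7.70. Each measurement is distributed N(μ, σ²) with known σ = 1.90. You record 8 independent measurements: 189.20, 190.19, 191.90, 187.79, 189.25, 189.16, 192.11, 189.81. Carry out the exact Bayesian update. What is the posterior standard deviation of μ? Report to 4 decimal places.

0.6692

For Normal data with known variance σ², a Normal(μ₀, σ₀²) prior on μ is conjugate. Posterior precision = 1/σ₀² + n/σ²; posterior mean is the precision-weighted average of μ₀ and x̄.
σ₀² = 7.70² = 59.29, σ² = 1.90² = 3.61; σ² + n·σ₀² = 3.61 + 8·59.29 = 477.93.
Posterior precision = 1/σ₀² + n/σ² = 1/59.29 + 8/3.61 = (σ² + n·σ₀²)/(σ₀²σ²) = 477.93/(59.29·3.61); posterior variance σₙ² = σ₀²σ²/(σ² + n·σ₀²) = 59.29·3.61/477.93 = 0.447842.
Posterior SD = √σₙ² = √(59.29·3.61/477.93) = 0.6692.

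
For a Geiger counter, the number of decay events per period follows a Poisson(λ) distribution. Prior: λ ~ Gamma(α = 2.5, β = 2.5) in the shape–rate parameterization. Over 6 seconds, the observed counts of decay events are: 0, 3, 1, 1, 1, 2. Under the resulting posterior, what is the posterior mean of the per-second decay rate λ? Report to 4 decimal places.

With a Gamma(shape α, rate β) prior, the Poisson likelihood is conjugate: the posterior is Gamma(α + ΣXᵢ, β + n).
Sum of counts S = 8 over n = 6 seconds.
Posterior: Gamma(α+S, β+n) = Gamma(2.5+8, 2.5+6) = Gamma(10.5, 8.5).
Posterior mean = α/β = 10.5/8.5 = 1.2353.

1.2353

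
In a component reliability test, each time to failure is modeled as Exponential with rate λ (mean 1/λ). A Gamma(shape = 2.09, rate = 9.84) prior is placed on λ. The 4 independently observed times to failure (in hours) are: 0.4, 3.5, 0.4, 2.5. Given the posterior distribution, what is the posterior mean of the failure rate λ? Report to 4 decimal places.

0.3660

With a Gamma(shape α, rate β) prior on the exponential rate λ, the posterior after n observations with total T = Σxᵢ is Gamma(α+n, β+T).
Sum of observations T = 6.8 hours; n = 4.
Posterior: Gamma(2.09+4, 9.84+6.8) = Gamma(6.09, 16.64).
Posterior mean of λ = α/β = 6.09/16.64 = 0.3660.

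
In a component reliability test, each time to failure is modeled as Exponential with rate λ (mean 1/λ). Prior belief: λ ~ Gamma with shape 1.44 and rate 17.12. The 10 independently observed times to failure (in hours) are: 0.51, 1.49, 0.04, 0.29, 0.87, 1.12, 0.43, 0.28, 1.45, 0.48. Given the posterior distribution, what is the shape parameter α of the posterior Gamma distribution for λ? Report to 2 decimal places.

11.44

With a Gamma(shape α, rate β) prior on the exponential rate λ, the posterior after n observations with total T = Σxᵢ is Gamma(α+n, β+T).
Sum of observations T = 6.96 hours; n = 10.
Posterior: Gamma(1.44+10, 17.12+6.96) = Gamma(11.44, 24.08).
Posterior α = 11.44.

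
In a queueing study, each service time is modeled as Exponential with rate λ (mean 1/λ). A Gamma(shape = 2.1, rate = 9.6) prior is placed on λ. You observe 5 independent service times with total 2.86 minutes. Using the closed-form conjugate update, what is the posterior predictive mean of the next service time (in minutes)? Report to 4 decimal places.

2.0426

With a Gamma(shape α, rate β) prior on the exponential rate λ, the posterior after n observations with total T = Σxᵢ is Gamma(α+n, β+T).
Posterior: Gamma(2.1+5, 9.6+2.86) = Gamma(7.1, 12.46).
The predictive distribution for the next observation is Lomax; its mean is β/(α−1) = 12.46/6.1 = 2.0426.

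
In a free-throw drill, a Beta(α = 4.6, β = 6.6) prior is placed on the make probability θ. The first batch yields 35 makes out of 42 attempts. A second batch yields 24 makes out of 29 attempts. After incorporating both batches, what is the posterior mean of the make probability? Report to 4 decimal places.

The Beta prior is conjugate to a Binomial/Bernoulli likelihood; the update adds successes to α and failures to β.
After batch 1: Beta(4.6+35, 6.6+7) = Beta(39.6, 13.6).
After batch 2: Beta(39.6+24, 13.6+5) = Beta(63.6, 18.6).
Posterior mean = α/(α+β) = 63.6/82.2 = 0.7737.

0.7737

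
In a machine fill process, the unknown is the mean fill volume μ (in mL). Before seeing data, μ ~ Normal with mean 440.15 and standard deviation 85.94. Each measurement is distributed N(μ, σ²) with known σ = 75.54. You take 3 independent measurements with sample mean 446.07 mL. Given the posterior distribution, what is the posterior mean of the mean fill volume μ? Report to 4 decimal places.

For Normal data with known variance σ², a Normal(μ₀, σ₀²) prior on μ is conjugate. Posterior precision = 1/σ₀² + n/σ²; posterior mean is the precision-weighted average of μ₀ and x̄.
n·x̄ = 3·446.07 = 1338.21.
σ₀² = 85.94² = 7385.6836, σ² = 75.54² = 5706.2916; σ² + n·σ₀² = 5706.2916 + 3·7385.6836 = 27863.3424.
Posterior mean = (μ₀/σ₀² + n·x̄/σ²)/(1/σ₀² + n/σ²) = (σ²·μ₀ + σ₀²·n·x̄)/(σ² + n·σ₀²) = (5706.2916·440.15 + 7385.6836·1338.21)/27863.3424 = 12395219.898096/27863.3424 = 444.8576.

444.8576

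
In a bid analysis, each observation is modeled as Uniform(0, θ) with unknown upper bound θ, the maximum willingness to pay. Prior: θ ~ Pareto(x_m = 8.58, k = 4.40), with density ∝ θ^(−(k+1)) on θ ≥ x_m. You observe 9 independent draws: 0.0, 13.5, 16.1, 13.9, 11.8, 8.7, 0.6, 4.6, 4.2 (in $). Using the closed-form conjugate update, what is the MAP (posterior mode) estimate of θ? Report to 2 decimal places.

A Pareto(scale x_m, shape k) prior on the upper bound θ of Uniform(0, θ) is conjugate: posterior is Pareto(max(x_m, max xᵢ), k + n).
Sample maximum = 16.1; prior scale x_m = 8.58 → posterior scale = max = 16.10.
Posterior shape = 4.40 + 9 = 13.40.
The Pareto density is decreasing on [x_m, ∞), so the mode is x_m = 16.10.

16.10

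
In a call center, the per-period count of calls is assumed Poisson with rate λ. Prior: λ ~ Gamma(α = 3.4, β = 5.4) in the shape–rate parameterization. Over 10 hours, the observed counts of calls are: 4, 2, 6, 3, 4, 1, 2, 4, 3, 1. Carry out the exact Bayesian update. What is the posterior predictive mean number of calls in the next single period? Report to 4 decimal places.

With a Gamma(shape α, rate β) prior, the Poisson likelihood is conjugate: the posterior is Gamma(α + ΣXᵢ, β + n).
Sum of counts S = 30 over n = 10 hours.
Posterior: Gamma(α+S, β+n) = Gamma(3.4+30, 5.4+10) = Gamma(33.4, 15.4).
The predictive distribution for one future period is NegBinom with mean α/β = 2.1688.

2.1688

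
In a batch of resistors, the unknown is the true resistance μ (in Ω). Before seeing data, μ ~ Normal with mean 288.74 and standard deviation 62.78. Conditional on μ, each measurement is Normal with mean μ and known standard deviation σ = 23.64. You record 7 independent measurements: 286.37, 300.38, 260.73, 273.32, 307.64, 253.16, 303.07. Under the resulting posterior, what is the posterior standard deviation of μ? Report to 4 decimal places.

8.8459

For Normal data with known variance σ², a Normal(μ₀, σ₀²) prior on μ is conjugate. Posterior precision = 1/σ₀² + n/σ²; posterior mean is the precision-weighted average of μ₀ and x̄.
σ₀² = 62.78² = 3941.3284, σ² = 23.64² = 558.8496; σ² + n·σ₀² = 558.8496 + 7·3941.3284 = 28148.1484.
Posterior precision = 1/σ₀² + n/σ² = 1/3941.3284 + 7/558.8496 = (σ² + n·σ₀²)/(σ₀²σ²) = 28148.1484/(3941.3284·558.8496); posterior variance σₙ² = σ₀²σ²/(σ² + n·σ₀²) = 3941.3284·558.8496/28148.1484 = 78.250611.
Posterior SD = √σₙ² = √(3941.3284·558.8496/28148.1484) = 8.8459.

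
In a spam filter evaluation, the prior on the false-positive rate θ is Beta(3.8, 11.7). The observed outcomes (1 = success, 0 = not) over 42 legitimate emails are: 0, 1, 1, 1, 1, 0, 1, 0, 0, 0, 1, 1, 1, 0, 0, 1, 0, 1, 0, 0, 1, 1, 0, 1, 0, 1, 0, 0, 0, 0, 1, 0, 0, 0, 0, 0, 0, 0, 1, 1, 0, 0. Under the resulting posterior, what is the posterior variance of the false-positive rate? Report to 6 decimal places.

The Beta prior is conjugate to a Binomial/Bernoulli likelihood; the update adds successes to α and failures to β.
Posterior: Beta(α+k, β+n−k) = Beta(3.8+17, 11.7+25) = Beta(20.8, 36.7).
Var = αβ/((α+β)²(α+β+1)) = 20.8·36.7/(57.5²·58.5) = 0.003947.

0.003947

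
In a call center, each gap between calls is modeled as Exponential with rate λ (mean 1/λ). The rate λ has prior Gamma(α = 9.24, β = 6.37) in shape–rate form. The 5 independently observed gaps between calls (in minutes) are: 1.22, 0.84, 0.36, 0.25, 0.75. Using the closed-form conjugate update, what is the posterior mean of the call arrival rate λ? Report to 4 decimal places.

1.4545

With a Gamma(shape α, rate β) prior on the exponential rate λ, the posterior after n observations with total T = Σxᵢ is Gamma(α+n, β+T).
Sum of observations T = 3.42 minutes; n = 5.
Posterior: Gamma(9.24+5, 6.37+3.42) = Gamma(14.24, 9.79).
Posterior mean of λ = α/β = 14.24/9.79 = 1.4545.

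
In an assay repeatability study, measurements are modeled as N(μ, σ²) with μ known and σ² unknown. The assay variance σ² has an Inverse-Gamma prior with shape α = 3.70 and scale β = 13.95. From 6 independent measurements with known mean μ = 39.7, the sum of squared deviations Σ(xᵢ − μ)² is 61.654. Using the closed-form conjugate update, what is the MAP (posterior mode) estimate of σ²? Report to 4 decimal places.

With known mean μ and an Inverse-Gamma(α, β) prior on σ², the Normal likelihood is conjugate: posterior is Inv-Gamma(α + n/2, β + Σ(xᵢ−μ)²/2).
Posterior: Inv-Gamma(3.70 + 6/2, 13.95 + 61.654/2) = Inv-Gamma(6.70, 44.7770).
Mode = β/(α+1) = 44.7770/7.70 = 5.8152.

5.8152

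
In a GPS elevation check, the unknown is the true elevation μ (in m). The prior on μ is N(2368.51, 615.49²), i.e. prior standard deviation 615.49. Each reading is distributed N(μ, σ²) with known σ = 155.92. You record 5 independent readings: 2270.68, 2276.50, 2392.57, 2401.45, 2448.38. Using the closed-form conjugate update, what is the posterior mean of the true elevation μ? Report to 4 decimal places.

2358.0502

For Normal data with known variance σ², a Normal(μ₀, σ₀²) prior on μ is conjugate. Posterior precision = 1/σ₀² + n/σ²; posterior mean is the precision-weighted average of μ₀ and x̄.
Σxᵢ = 2270.68 + 2276.50 + 2392.57 + 2401.45 + 2448.38 = 11789.58, so n·x̄ = 11789.58.
σ₀² = 615.49² = 378827.9401, σ² = 155.92² = 24311.0464; σ² + n·σ₀² = 24311.0464 + 5·378827.9401 = 1918450.7469.
Posterior mean = (μ₀/σ₀² + n·x̄/σ²)/(1/σ₀² + n/σ²) = (σ²·μ₀ + σ₀²·n·x̄)/(σ² + n·σ₀²) = (24311.0464·2368.51 + 378827.9401·11789.58)/1918450.7469 = 4523803262.553022/1918450.7469 = 2358.0502.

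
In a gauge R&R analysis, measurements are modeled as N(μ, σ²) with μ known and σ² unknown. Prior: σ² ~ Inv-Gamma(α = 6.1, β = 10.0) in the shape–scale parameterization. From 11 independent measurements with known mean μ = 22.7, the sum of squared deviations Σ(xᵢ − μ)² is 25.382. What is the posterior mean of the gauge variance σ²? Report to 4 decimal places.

2.1407

With known mean μ and an Inverse-Gamma(α, β) prior on σ², the Normal likelihood is conjugate: posterior is Inv-Gamma(α + n/2, β + Σ(xᵢ−μ)²/2).
Posterior: Inv-Gamma(6.1 + 11/2, 10.0 + 25.382/2) = Inv-Gamma(11.60, 22.6910).
E[σ²|data] = β/(α−1) = 22.6910/10.60 = 2.1407.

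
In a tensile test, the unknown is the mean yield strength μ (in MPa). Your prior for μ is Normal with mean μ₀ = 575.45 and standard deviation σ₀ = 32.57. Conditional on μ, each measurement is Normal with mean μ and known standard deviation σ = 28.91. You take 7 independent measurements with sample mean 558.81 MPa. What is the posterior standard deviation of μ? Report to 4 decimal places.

10.3595

For Normal data with known variance σ², a Normal(μ₀, σ₀²) prior on μ is conjugate. Posterior precision = 1/σ₀² + n/σ²; posterior mean is the precision-weighted average of μ₀ and x̄.
σ₀² = 32.57² = 1060.8049, σ² = 28.91² = 835.7881; σ² + n·σ₀² = 835.7881 + 7·1060.8049 = 8261.4224.
Posterior precision = 1/σ₀² + n/σ² = 1/1060.8049 + 7/835.7881 = (σ² + n·σ₀²)/(σ₀²σ²) = 8261.4224/(1060.8049·835.7881); posterior variance σₙ² = σ₀²σ²/(σ² + n·σ₀²) = 1060.8049·835.7881/8261.4224 = 107.319063.
Posterior SD = √σₙ² = √(1060.8049·835.7881/8261.4224) = 10.3595.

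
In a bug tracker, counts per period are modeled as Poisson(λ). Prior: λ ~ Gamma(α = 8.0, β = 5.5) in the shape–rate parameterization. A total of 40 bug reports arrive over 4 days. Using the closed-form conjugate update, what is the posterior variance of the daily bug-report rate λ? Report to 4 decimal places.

0.5319

With a Gamma(shape α, rate β) prior, the Poisson likelihood is conjugate: the posterior is Gamma(α + ΣXᵢ, β + n).
Posterior: Gamma(α+S, β+n) = Gamma(8.0+40, 5.5+4) = Gamma(48.0, 9.5).
Var = α/β² = 48.0/9.5² = 0.5319.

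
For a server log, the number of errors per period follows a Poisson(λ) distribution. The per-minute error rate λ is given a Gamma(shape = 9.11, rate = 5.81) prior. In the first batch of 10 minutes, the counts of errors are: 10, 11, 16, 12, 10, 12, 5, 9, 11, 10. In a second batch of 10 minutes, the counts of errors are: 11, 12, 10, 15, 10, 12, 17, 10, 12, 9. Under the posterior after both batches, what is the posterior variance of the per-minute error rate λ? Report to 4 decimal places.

With a Gamma(shape α, rate β) prior, the Poisson likelihood is conjugate: the posterior is Gamma(α + ΣXᵢ, β + n).
Batch 1: sum of counts S = 106 over n = 10 minutes.
After batch 1: Gamma(α+S, β+n) = Gamma(9.11+106, 5.81+10) = Gamma(115.11, 15.81).
Batch 2: sum of counts S = 118 over n = 10 minutes.
After batch 2: Gamma(α+S, β+n) = Gamma(115.11+118, 15.81+10) = Gamma(233.11, 25.81).
Var = α/β² = 233.11/25.81² = 0.3499.

0.3499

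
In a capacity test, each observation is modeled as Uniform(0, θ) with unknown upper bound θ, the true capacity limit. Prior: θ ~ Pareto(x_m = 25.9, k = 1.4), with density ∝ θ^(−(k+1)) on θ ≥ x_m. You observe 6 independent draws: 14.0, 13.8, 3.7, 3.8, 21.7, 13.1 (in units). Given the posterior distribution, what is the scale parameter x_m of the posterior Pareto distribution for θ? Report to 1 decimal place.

25.9

A Pareto(scale x_m, shape k) prior on the upper bound θ of Uniform(0, θ) is conjugate: posterior is Pareto(max(x_m, max xᵢ), k + n).
Sample maximum = 21.7; prior scale x_m = 25.9 → posterior scale = max = 25.9.
Posterior shape = 1.4 + 6 = 7.4.
Posterior scale x_m = 25.9.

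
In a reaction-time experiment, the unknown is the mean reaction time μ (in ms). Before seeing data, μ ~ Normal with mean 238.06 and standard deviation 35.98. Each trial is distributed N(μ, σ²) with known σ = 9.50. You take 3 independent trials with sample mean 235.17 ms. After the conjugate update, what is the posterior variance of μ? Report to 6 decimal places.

29.400126

For Normal data with known variance σ², a Normal(μ₀, σ₀²) prior on μ is conjugate. Posterior precision = 1/σ₀² + n/σ²; posterior mean is the precision-weighted average of μ₀ and x̄.
σ₀² = 35.98² = 1294.5604, σ² = 9.50² = 90.25; σ² + n·σ₀² = 90.25 + 3·1294.5604 = 3973.9312.
Posterior precision = 1/σ₀² + n/σ² = 1/1294.5604 + 3/90.25 = (σ² + n·σ₀²)/(σ₀²σ²) = 3973.9312/(1294.5604·90.25); posterior variance σₙ² = σ₀²σ²/(σ² + n·σ₀²) = 1294.5604·90.25/3973.9312 = 29.400126.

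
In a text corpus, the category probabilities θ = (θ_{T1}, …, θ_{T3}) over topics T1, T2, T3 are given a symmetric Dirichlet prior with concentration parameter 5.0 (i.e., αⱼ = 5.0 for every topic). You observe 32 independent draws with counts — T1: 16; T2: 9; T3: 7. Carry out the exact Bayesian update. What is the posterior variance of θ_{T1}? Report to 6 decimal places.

0.005149

The Dirichlet prior is conjugate to the Multinomial likelihood: each posterior αⱼ = prior αⱼ + observed count nⱼ.
Posterior concentration: (21.0, 14.0, 12.0), total = 47.0.
Var[θ_j] = α_j(Σα−α_j)/((Σα)²(Σα+1)) = 21.0·26.0/(47.0²·48.0) = 0.005149.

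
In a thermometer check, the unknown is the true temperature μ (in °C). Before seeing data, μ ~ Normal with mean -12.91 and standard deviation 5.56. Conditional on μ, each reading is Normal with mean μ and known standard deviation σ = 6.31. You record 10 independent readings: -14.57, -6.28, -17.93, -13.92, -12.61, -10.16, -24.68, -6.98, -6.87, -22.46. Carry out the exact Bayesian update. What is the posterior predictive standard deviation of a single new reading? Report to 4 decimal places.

6.5836

For Normal data with known variance σ², a Normal(μ₀, σ₀²) prior on μ is conjugate. Posterior precision = 1/σ₀² + n/σ²; posterior mean is the precision-weighted average of μ₀ and x̄.
σ₀² = 5.56² = 30.9136, σ² = 6.31² = 39.8161; σ² + n·σ₀² = 39.8161 + 10·30.9136 = 348.9521.
Posterior precision = 1/σ₀² + n/σ² = 1/30.9136 + 10/39.8161 = (σ² + n·σ₀²)/(σ₀²σ²) = 348.9521/(30.9136·39.8161); posterior variance σₙ² = σ₀²σ²/(σ² + n·σ₀²) = 30.9136·39.8161/348.9521 = 3.527301.
Predictive variance for one new observation = σₙ² + σ² = 30.9136·39.8161/348.9521 + 39.8161 = σ²·(σ₀² + 348.9521)/348.9521 = 39.8161·379.8657/348.9521 = 43.343401; SD = √(39.8161·379.8657/348.9521) = 6.5836.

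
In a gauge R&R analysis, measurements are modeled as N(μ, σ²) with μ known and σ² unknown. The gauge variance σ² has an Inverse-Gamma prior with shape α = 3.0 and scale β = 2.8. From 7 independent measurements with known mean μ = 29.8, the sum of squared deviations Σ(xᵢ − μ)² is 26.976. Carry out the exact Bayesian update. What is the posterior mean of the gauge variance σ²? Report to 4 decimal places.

2.9615

With known mean μ and an Inverse-Gamma(α, β) prior on σ², the Normal likelihood is conjugate: posterior is Inv-Gamma(α + n/2, β + Σ(xᵢ−μ)²/2).
Posterior: Inv-Gamma(3.0 + 7/2, 2.8 + 26.976/2) = Inv-Gamma(6.50, 16.2880).
E[σ²|data] = β/(α−1) = 16.2880/5.50 = 2.9615.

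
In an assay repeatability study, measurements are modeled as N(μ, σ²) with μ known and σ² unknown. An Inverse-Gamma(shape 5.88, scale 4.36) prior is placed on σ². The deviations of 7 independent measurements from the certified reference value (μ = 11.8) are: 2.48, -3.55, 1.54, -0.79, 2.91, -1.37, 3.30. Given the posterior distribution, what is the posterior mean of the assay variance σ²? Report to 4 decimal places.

3.0849

With known mean μ and an Inverse-Gamma(α, β) prior on σ², the Normal likelihood is conjugate: posterior is Inv-Gamma(α + n/2, β + Σ(xᵢ−μ)²/2).
Σ(xᵢ−μ)² = (2.48)² + (-3.55)² + (1.54)² + (-0.79)² + (2.91)² + (-1.37)² + (3.30)² = 42.9836.
Posterior: Inv-Gamma(5.88 + 7/2, 4.36 + 42.9836/2) = Inv-Gamma(9.38, 25.85180).
E[σ²|data] = β/(α−1) = 25.85180/8.38 = 3.0849.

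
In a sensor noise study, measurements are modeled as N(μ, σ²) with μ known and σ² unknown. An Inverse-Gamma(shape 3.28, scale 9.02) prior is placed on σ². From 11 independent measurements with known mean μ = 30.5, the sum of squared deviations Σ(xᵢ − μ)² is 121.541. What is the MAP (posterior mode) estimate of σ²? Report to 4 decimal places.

7.1360

With known mean μ and an Inverse-Gamma(α, β) prior on σ², the Normal likelihood is conjugate: posterior is Inv-Gamma(α + n/2, β + Σ(xᵢ−μ)²/2).
Posterior: Inv-Gamma(3.28 + 11/2, 9.02 + 121.541/2) = Inv-Gamma(8.78, 69.7905).
Mode = β/(α+1) = 69.7905/9.78 = 7.1360.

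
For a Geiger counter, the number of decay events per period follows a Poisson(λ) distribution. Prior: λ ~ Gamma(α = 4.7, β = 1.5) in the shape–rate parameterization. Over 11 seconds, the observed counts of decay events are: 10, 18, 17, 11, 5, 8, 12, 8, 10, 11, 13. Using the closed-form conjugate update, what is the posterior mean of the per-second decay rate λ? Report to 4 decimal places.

With a Gamma(shape α, rate β) prior, the Poisson likelihood is conjugate: the posterior is Gamma(α + ΣXᵢ, β + n).
Sum of counts S = 123 over n = 11 seconds.
Posterior: Gamma(α+S, β+n) = Gamma(4.7+123, 1.5+11) = Gamma(127.7, 12.5).
Posterior mean = α/β = 127.7/12.5 = 10.2160.

10.2160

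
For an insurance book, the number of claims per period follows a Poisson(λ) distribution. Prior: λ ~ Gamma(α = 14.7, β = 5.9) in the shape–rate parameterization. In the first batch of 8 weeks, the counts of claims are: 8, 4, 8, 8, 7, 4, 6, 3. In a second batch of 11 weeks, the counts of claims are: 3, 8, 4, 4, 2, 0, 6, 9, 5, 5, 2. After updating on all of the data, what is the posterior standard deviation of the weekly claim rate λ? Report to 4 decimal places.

With a Gamma(shape α, rate β) prior, the Poisson likelihood is conjugate: the posterior is Gamma(α + ΣXᵢ, β + n).
Batch 1: sum of counts S = 48 over n = 8 weeks.
After batch 1: Gamma(α+S, β+n) = Gamma(14.7+48, 5.9+8) = Gamma(62.7, 13.9).
Batch 2: sum of counts S = 48 over n = 11 weeks.
After batch 2: Gamma(α+S, β+n) = Gamma(62.7+48, 13.9+11) = Gamma(110.7, 24.9).
SD = √α/β = √110.7/24.9 = 0.4225.

0.4225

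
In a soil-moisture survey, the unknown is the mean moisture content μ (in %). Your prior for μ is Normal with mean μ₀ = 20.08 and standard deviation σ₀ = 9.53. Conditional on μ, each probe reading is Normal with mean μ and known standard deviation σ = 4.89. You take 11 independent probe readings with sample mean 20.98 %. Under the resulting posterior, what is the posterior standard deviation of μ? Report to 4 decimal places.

1.4571

For Normal data with known variance σ², a Normal(μ₀, σ₀²) prior on μ is conjugate. Posterior precision = 1/σ₀² + n/σ²; posterior mean is the precision-weighted average of μ₀ and x̄.
σ₀² = 9.53² = 90.8209, σ² = 4.89² = 23.9121; σ² + n·σ₀² = 23.9121 + 11·90.8209 = 1022.942.
Posterior precision = 1/σ₀² + n/σ² = 1/90.8209 + 11/23.9121 = (σ² + n·σ₀²)/(σ₀²σ²) = 1022.942/(90.8209·23.9121); posterior variance σₙ² = σ₀²σ²/(σ² + n·σ₀²) = 90.8209·23.9121/1022.942 = 2.123012.
Posterior SD = √σₙ² = √(90.8209·23.9121/1022.942) = 1.4571.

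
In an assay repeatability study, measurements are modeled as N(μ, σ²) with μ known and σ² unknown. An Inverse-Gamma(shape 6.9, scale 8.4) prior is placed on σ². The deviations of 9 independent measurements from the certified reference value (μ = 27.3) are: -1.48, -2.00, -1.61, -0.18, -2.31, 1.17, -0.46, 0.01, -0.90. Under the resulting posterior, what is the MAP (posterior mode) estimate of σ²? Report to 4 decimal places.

With known mean μ and an Inverse-Gamma(α, β) prior on σ², the Normal likelihood is conjugate: posterior is Inv-Gamma(α + n/2, β + Σ(xᵢ−μ)²/2).
Σ(xᵢ−μ)² = (-1.48)² + (-2.00)² + (-1.61)² + (-0.18)² + (-2.31)² + (1.17)² + (-0.46)² + (0.01)² + (-0.90)² = 16.5416.
Posterior: Inv-Gamma(6.9 + 9/2, 8.4 + 16.5416/2) = Inv-Gamma(11.40, 16.67080).
Mode = β/(α+1) = 16.67080/12.40 = 1.3444.

1.3444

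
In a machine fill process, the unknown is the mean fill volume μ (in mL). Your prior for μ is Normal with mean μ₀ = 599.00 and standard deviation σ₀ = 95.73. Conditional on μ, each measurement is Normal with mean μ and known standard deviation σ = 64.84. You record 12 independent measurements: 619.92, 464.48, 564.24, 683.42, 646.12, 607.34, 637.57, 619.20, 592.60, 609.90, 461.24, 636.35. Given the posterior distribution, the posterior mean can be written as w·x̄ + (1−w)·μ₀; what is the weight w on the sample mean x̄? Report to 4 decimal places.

For Normal data with known variance σ², a Normal(μ₀, σ₀²) prior on μ is conjugate. Posterior precision = 1/σ₀² + n/σ²; posterior mean is the precision-weighted average of μ₀ and x̄.
σ₀² = 95.73² = 9164.2329, σ² = 64.84² = 4204.2256. Prior precision 1/σ₀² = 1/9164.2329; data precision n/σ² = 12/4204.2256.
w = (n/σ²)/(1/σ₀² + n/σ²) = n·σ₀²/(σ² + n·σ₀²) = 12·9164.2329/(4204.2256 + 12·9164.2329) = 109970.7948/114175.0204 = 0.9632.

0.9632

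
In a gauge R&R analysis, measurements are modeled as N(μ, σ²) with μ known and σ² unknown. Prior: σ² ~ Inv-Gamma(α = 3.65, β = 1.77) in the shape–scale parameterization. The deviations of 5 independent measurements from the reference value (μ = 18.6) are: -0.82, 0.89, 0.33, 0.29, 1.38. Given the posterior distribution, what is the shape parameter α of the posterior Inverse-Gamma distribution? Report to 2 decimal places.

With known mean μ and an Inverse-Gamma(α, β) prior on σ², the Normal likelihood is conjugate: posterior is Inv-Gamma(α + n/2, β + Σ(xᵢ−μ)²/2).
Σ(xᵢ−μ)² = (-0.82)² + (0.89)² + (0.33)² + (0.29)² + (1.38)² = 3.5619.
Posterior: Inv-Gamma(3.65 + 5/2, 1.77 + 3.5619/2) = Inv-Gamma(6.15, 3.55095).
Posterior α = 6.15.

6.15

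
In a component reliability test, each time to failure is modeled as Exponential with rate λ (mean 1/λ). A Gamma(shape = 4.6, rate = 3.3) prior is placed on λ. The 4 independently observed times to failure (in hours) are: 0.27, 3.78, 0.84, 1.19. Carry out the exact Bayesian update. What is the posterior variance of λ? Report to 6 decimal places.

0.097745

With a Gamma(shape α, rate β) prior on the exponential rate λ, the posterior after n observations with total T = Σxᵢ is Gamma(α+n, β+T).
Sum of observations T = 6.08 hours; n = 4.
Posterior: Gamma(4.6+4, 3.3+6.08) = Gamma(8.6, 9.38).
Var = α/β² = 0.097745.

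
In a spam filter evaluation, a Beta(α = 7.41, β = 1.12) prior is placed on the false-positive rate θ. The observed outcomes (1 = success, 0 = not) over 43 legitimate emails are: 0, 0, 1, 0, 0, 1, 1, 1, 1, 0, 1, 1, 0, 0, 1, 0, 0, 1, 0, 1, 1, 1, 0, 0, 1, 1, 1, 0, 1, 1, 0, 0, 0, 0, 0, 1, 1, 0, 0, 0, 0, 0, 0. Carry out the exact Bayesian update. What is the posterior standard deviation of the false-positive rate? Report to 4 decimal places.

0.0690

The Beta prior is conjugate to a Binomial/Bernoulli likelihood; the update adds successes to α and failures to β.
Posterior: Beta(α+k, β+n−k) = Beta(7.41+19, 1.12+24) = Beta(26.41, 25.12).
Var = αβ/((α+β)²(α+β+1)) = 26.41·25.12/(51.53²·52.53) = 0.00475620; SD = √0.00475620 = 0.0690.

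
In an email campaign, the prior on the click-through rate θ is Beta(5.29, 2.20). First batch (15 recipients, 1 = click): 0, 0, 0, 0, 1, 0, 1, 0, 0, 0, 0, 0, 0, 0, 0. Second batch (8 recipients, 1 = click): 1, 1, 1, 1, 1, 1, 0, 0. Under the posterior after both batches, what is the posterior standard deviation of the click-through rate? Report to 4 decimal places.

0.0884

The Beta prior is conjugate to a Binomial/Bernoulli likelihood; the update adds successes to α and failures to β.
After batch 1: Beta(5.29+2, 2.20+13) = Beta(7.29, 15.20).
After batch 2: Beta(7.29+6, 15.20+2) = Beta(13.29, 17.20).
Var = αβ/((α+β)²(α+β+1)) = 13.29·17.20/(30.49²·31.49) = 0.00780847; SD = √0.00780847 = 0.0884.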